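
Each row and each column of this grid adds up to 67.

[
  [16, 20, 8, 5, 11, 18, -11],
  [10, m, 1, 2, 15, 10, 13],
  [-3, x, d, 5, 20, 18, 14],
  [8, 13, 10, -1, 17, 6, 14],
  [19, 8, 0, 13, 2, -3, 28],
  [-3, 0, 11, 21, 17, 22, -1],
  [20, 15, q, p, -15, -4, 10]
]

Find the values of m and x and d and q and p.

m = 16, x = -5, d = 18, q = 19, p = 22

The known cells in row 2 total 51, leaving 67 − 51 = 16 for the blank.
The known cells in column 2 total 72, leaving 67 − 72 = -5 for the blank.
The known cells in row 3 total 49, leaving 67 − 49 = 18 for the blank.
The known cells in column 3 total 48, leaving 67 − 48 = 19 for the blank.
The known cells in row 7 total 45, leaving 67 − 45 = 22 for the blank.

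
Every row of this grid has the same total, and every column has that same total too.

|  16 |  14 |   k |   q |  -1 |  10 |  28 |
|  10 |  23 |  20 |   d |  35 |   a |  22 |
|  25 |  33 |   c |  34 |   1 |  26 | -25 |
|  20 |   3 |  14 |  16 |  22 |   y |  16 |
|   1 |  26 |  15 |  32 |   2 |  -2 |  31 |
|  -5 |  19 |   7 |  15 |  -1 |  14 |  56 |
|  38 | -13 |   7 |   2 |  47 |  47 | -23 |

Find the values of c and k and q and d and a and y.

Rows 5 and 6 both sum to 105, so that's the common total.
Row 3: 25 + 33 + 34 + 1 + 26 − 25 = 94, so its missing entry is 105 − 94 = 11.
Column 3: 20 + 11 + 14 + 15 + 7 + 7 = 74, so its missing entry is 105 − 74 = 31.
Row 1: 16 + 14 + 31 − 1 + 10 + 28 = 98, so its missing entry is 105 − 98 = 7.
Column 4: 7 + 34 + 16 + 32 + 15 + 2 = 106, so its missing entry is 105 − 106 = -1.
Row 2: 10 + 23 + 20 − 1 + 35 + 22 = 109, so its missing entry is 105 − 109 = -4.
Row 4: 20 + 3 + 14 + 16 + 22 + 16 = 91, so its missing entry is 105 − 91 = 14.

c = 11, k = 31, q = 7, d = -1, a = -4, y = 14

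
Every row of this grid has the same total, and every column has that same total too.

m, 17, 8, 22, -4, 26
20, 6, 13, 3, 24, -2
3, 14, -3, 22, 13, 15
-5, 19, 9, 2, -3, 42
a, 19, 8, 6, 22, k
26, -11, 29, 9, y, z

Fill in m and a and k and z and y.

m = -5, a = 25, k = -16, z = -1, y = 12

Rows 2 and 3 both sum to 64, so that's the common total.
Row 1: 17 + 8 + 22 − 4 + 26 = 69, so its missing entry is 64 − 69 = -5.
Column 1: -5 + 20 + 3 − 5 + 26 = 39, so its missing entry is 64 − 39 = 25.
Column 5: -4 + 24 + 13 − 3 + 22 = 52, so its missing entry is 64 − 52 = 12.
Row 6: 26 − 11 + 29 + 9 + 12 = 65, so its missing entry is 64 − 65 = -1.
Row 5: 25 + 19 + 8 + 6 + 22 = 80, so its missing entry is 64 − 80 = -16.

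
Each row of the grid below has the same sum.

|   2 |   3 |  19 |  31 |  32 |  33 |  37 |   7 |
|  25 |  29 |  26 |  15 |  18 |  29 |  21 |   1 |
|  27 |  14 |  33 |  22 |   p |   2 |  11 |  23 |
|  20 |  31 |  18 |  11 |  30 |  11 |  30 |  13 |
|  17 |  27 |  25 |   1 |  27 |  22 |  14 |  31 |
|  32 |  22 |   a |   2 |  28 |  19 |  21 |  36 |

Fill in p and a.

The complete rows each total 164.
Row 3 is missing 164 − 132 = 32 (since 27 + 14 + 33 + 22 + 2 + 11 + 23 = 132).
Row 6 is missing 164 − 160 = 4 (since 32 + 22 + 2 + 28 + 19 + 21 + 36 = 160).

p = 32, a = 4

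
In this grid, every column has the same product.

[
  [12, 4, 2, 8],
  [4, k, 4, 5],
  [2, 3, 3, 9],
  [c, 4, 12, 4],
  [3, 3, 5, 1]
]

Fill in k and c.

Columns 3 and 4 each multiply to 1440, so every column has product 1440.
Column 2: 4×3×4×3 = 144, so the missing entry is 1440 ÷ 144 = 10.
Column 1: 12×4×2×3 = 288, so the missing entry is 1440 ÷ 288 = 5.

k = 10, c = 5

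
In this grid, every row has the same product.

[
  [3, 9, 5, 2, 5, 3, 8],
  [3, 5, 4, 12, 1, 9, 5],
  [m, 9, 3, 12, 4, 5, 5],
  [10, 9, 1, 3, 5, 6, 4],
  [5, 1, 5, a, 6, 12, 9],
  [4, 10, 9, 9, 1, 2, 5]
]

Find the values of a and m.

a = 2, m = 1

Rows 1 and 2 each multiply to 32400, so every row has product 32400.
Row 5: 5×1×5×6×12×9 = 16200, so the missing entry is 32400 ÷ 16200 = 2.
Row 3: 9×3×12×4×5×5 = 32400, so the missing entry is 32400 ÷ 32400 = 1.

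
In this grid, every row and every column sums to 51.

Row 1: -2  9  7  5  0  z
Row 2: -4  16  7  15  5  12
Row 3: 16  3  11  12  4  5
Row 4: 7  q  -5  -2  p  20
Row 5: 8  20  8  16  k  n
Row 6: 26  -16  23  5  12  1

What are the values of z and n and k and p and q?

The known cells in column 2 total 32, leaving 51 − 32 = 19 for the blank.
The known cells in row 4 total 39, leaving 51 − 39 = 12 for the blank.
The known cells in column 5 total 33, leaving 51 − 33 = 18 for the blank.
The known cells in row 5 total 70, leaving 51 − 70 = -19 for the blank.
The known cells in row 1 total 19, leaving 51 − 19 = 32 for the blank.

z = 32, n = -19, k = 18, p = 12, q = 19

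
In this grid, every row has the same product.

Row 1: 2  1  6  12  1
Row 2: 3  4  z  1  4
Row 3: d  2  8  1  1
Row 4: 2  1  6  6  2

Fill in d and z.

d = 9, z = 3

Rows 1 and 4 each multiply to 144, so every row has product 144.
Row 3: 2×8×1×1 = 16, so the missing entry is 144 ÷ 16 = 9.
Row 2: 3×4×1×4 = 48, so the missing entry is 144 ÷ 48 = 3.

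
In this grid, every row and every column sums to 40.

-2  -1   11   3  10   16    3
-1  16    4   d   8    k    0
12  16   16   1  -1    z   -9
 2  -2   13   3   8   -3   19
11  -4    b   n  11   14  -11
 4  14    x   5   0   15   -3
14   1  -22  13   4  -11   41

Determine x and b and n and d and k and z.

x = 5, b = 13, n = 6, d = 9, k = 4, z = 5

Row 3: 12 + 16 + 16 + 1 − 1 − 9 = 35, so its missing entry is 40 − 35 = 5.
Column 6: 16 + 5 − 3 + 14 + 15 − 11 = 36, so its missing entry is 40 − 36 = 4.
Row 2: -1 + 16 + 4 + 8 + 4 + 0 = 31, so its missing entry is 40 − 31 = 9.
Column 4: 3 + 9 + 1 + 3 + 5 + 13 = 34, so its missing entry is 40 − 34 = 6.
Row 5: 11 − 4 + 6 + 11 + 14 − 11 = 27, so its missing entry is 40 − 27 = 13.
Row 6: 4 + 14 + 5 + 0 + 15 − 3 = 35, so its missing entry is 40 − 35 = 5.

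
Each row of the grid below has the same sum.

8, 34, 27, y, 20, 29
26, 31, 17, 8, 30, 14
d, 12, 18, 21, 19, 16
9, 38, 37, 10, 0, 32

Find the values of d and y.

Rows 2 and 4 both add up to 126, so every row sums to 126.
Row 3: 12 + 18 + 21 + 19 + 16 = 86, so the missing entry is 126 − 86 = 40.
Row 1: 8 + 34 + 27 + 20 + 29 = 118, so the missing entry is 126 − 118 = 8.

d = 40, y = 8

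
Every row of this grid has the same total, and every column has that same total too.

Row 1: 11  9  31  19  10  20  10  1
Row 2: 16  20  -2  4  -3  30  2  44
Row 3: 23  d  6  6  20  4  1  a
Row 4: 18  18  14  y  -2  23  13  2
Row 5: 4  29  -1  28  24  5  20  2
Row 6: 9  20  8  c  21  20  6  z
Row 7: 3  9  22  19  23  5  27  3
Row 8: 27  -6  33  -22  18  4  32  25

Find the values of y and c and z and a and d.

Rows 1 and 2 both sum to 111, so that's the common total.
Column 2: 9 + 20 + 18 + 29 + 20 + 9 − 6 = 99, so its missing entry is 111 − 99 = 12.
Row 3: 23 + 12 + 6 + 6 + 20 + 4 + 1 = 72, so its missing entry is 111 − 72 = 39.
Column 8: 1 + 44 + 39 + 2 + 2 + 3 + 25 = 116, so its missing entry is 111 − 116 = -5.
Row 4: 18 + 18 + 14 − 2 + 23 + 13 + 2 = 86, so its missing entry is 111 − 86 = 25.
Row 6: 9 + 20 + 8 + 21 + 20 + 6 − 5 = 79, so its missing entry is 111 − 79 = 32.

y = 25, c = 32, z = -5, a = 39, d = 12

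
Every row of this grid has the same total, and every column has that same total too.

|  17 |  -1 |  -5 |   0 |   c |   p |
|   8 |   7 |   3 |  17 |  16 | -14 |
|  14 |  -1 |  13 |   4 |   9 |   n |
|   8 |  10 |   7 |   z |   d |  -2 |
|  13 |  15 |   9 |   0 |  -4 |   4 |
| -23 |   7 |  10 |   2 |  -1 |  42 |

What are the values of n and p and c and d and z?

Rows 2 and 5 both sum to 37, so that's the common total.
Column 4 has 0 + 17 + 4 + 0 + 2 = 23; the blank must be 37 − 23 = 14.
Row 4 has 8 + 10 + 7 + 14 − 2 = 37; the blank must be 37 − 37 = 0.
Column 5 has 16 + 9 + 0 − 4 − 1 = 20; the blank must be 37 − 20 = 17.
Row 1 has 17 − 1 − 5 + 0 + 17 = 28; the blank must be 37 − 28 = 9.
Row 3 has 14 − 1 + 13 + 4 + 9 = 39; the blank must be 37 − 39 = -2.

n = -2, p = 9, c = 17, d = 0, z = 14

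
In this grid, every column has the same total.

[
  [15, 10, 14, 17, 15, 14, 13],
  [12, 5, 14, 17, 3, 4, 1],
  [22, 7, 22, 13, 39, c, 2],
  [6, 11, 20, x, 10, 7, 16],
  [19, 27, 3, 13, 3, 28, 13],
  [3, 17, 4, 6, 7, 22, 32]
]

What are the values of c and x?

Columns 3 and 5 both add up to 77, so every column sums to 77.
Column 6: 14 + 4 + 7 + 28 + 22 = 75, so the missing entry is 77 − 75 = 2.
Column 4: 17 + 17 + 13 + 13 + 6 = 66, so the missing entry is 77 − 66 = 11.

c = 2, x = 11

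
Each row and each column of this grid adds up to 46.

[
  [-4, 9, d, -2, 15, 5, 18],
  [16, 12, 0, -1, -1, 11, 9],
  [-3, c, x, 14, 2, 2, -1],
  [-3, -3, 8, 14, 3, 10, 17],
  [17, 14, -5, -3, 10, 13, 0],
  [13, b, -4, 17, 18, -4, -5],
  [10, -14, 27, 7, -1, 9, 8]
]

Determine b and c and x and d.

The known cells in row 1 total 41, leaving 46 − 41 = 5 for the blank.
The known cells in row 6 total 35, leaving 46 − 35 = 11 for the blank.
The known cells in column 2 total 29, leaving 46 − 29 = 17 for the blank.
The known cells in row 3 total 31, leaving 46 − 31 = 15 for the blank.

b = 11, c = 17, x = 15, d = 5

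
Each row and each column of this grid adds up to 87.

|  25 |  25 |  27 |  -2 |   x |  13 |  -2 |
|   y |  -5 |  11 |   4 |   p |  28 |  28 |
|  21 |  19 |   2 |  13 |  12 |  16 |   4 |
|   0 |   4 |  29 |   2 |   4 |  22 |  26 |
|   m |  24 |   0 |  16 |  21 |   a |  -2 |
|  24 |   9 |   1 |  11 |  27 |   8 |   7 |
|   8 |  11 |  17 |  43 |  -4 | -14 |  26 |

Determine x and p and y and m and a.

x = 1, p = 26, y = -5, m = 14, a = 14

The known cells in row 1 total 86, leaving 87 − 86 = 1 for the blank.
The known cells in column 5 total 61, leaving 87 − 61 = 26 for the blank.
The known cells in column 6 total 73, leaving 87 − 73 = 14 for the blank.
The known cells in row 5 total 73, leaving 87 − 73 = 14 for the blank.
The known cells in row 2 total 92, leaving 87 − 92 = -5 for the blank.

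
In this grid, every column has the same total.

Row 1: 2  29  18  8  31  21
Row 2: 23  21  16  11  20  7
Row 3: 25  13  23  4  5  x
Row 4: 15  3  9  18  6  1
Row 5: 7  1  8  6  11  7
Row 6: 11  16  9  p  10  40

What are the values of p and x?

Column 3 sums to 83 and so does column 5; that's the common total.
In column 4 the known cells total 47, leaving 83 − 47 = 36.
In column 6 the known cells total 76, leaving 83 − 76 = 7.

p = 36, x = 7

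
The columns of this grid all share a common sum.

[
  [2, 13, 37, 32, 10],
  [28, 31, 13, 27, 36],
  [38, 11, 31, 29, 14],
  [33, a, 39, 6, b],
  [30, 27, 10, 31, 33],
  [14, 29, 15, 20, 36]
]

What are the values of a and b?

The complete columns each total 145.
Column 2 is missing 145 − 111 = 34 (since 13 + 31 + 11 + 27 + 29 = 111).
Column 5 is missing 145 − 129 = 16 (since 10 + 36 + 14 + 33 + 36 = 129).

a = 34, b = 16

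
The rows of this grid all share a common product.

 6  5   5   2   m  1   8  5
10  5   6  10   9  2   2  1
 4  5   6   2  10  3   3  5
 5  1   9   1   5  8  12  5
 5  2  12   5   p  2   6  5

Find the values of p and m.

Rows 2 and 4 each multiply to 108000, so every row has product 108000.
Row 5: 5×2×12×5×2×6×5 = 36000, so the missing entry is 108000 ÷ 36000 = 3.
Row 1: 6×5×5×2×1×8×5 = 12000, so the missing entry is 108000 ÷ 12000 = 9.

p = 3, m = 9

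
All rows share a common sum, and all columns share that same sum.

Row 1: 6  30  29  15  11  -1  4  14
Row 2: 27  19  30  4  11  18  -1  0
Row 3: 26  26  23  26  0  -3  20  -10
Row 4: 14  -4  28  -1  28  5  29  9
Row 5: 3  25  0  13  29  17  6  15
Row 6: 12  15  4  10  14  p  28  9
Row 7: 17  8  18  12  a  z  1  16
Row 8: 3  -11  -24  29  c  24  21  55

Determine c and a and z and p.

c = 11, a = 4, z = 32, p = 16

Rows 1 and 2 both sum to 108, so that's the common total.
The known cells in row 8 total 97, leaving 108 − 97 = 11 for the blank.
The known cells in row 6 total 92, leaving 108 − 92 = 16 for the blank.
The known cells in column 5 total 104, leaving 108 − 104 = 4 for the blank.
The known cells in row 7 total 76, leaving 108 − 76 = 32 for the blank.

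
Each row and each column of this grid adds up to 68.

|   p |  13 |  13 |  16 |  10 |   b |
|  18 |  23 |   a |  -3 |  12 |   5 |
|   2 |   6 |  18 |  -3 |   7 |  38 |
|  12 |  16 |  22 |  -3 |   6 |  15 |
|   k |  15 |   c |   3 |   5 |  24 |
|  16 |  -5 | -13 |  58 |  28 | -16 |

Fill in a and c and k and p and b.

a = 13, c = 15, k = 6, p = 14, b = 2

The known cells in row 2 total 55, leaving 68 − 55 = 13 for the blank.
The known cells in column 3 total 53, leaving 68 − 53 = 15 for the blank.
The known cells in row 5 total 62, leaving 68 − 62 = 6 for the blank.
The known cells in column 1 total 54, leaving 68 − 54 = 14 for the blank.
The known cells in row 1 total 66, leaving 68 − 66 = 2 for the blank.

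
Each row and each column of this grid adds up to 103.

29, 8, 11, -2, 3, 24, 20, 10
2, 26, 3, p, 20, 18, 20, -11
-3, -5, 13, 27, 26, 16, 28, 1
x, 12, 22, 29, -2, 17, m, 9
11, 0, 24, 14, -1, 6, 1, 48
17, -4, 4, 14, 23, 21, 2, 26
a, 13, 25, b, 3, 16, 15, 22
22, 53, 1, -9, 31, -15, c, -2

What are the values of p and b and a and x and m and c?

The known cells in row 8 total 81, leaving 103 − 81 = 22 for the blank.
The known cells in column 7 total 108, leaving 103 − 108 = -5 for the blank.
The known cells in row 4 total 82, leaving 103 − 82 = 21 for the blank.
The known cells in column 1 total 99, leaving 103 − 99 = 4 for the blank.
The known cells in row 7 total 98, leaving 103 − 98 = 5 for the blank.
The known cells in row 2 total 78, leaving 103 − 78 = 25 for the blank.

p = 25, b = 5, a = 4, x = 21, m = -5, c = 22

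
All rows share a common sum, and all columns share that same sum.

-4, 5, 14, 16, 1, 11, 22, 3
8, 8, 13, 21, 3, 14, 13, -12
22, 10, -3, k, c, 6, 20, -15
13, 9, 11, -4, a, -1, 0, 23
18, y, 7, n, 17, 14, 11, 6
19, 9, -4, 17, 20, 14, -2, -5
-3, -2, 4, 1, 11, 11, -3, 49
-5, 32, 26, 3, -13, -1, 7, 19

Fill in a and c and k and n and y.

a = 17, c = 12, k = 16, n = -2, y = -3

Rows 1 and 2 both sum to 68, so that's the common total.
Row 4 has 13 + 9 + 11 − 4 − 1 + 0 + 23 = 51; the blank must be 68 − 51 = 17.
Column 5 has 1 + 3 + 17 + 17 + 20 + 11 − 13 = 56; the blank must be 68 − 56 = 12.
Row 3 has 22 + 10 − 3 + 12 + 6 + 20 − 15 = 52; the blank must be 68 − 52 = 16.
Column 4 has 16 + 21 + 16 − 4 + 17 + 1 + 3 = 70; the blank must be 68 − 70 = -2.
Row 5 has 18 + 7 − 2 + 17 + 14 + 11 + 6 = 71; the blank must be 68 − 71 = -3.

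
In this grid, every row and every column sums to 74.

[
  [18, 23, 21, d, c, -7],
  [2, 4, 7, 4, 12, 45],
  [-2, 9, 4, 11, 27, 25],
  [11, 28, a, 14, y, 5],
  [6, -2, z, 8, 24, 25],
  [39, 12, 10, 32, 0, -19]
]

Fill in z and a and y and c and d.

z = 13, a = 19, y = -3, c = 14, d = 5

Column 4 has 4 + 11 + 14 + 8 + 32 = 69; the blank must be 74 − 69 = 5.
Row 1 has 18 + 23 + 21 + 5 − 7 = 60; the blank must be 74 − 60 = 14.
Column 5 has 14 + 12 + 27 + 24 + 0 = 77; the blank must be 74 − 77 = -3.
Row 5 has 6 − 2 + 8 + 24 + 25 = 61; the blank must be 74 − 61 = 13.
Row 4 has 11 + 28 + 14 − 3 + 5 = 55; the blank must be 74 − 55 = 19.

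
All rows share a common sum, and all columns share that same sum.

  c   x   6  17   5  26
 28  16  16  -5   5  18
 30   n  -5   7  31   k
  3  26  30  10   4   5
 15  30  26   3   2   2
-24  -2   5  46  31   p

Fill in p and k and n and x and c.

p = 22, k = 5, n = 10, x = -2, c = 26

Rows 2 and 4 both sum to 78, so that's the common total.
The known cells in row 6 total 56, leaving 78 − 56 = 22 for the blank.
The known cells in column 1 total 52, leaving 78 − 52 = 26 for the blank.
The known cells in row 1 total 80, leaving 78 − 80 = -2 for the blank.
The known cells in column 2 total 68, leaving 78 − 68 = 10 for the blank.
The known cells in row 3 total 73, leaving 78 − 73 = 5 for the blank.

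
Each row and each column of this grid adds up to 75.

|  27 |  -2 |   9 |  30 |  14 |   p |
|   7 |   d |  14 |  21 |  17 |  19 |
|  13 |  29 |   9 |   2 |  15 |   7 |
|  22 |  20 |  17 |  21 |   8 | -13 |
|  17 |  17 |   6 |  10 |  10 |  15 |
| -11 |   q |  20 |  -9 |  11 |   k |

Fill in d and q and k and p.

Row 2 has 7 + 14 + 21 + 17 + 19 = 78; the blank must be 75 − 78 = -3.
Column 2 has -2 − 3 + 29 + 20 + 17 = 61; the blank must be 75 − 61 = 14.
Row 6 has -11 + 14 + 20 − 9 + 11 = 25; the blank must be 75 − 25 = 50.
Row 1 has 27 − 2 + 9 + 30 + 14 = 78; the blank must be 75 − 78 = -3.

d = -3, q = 14, k = 50, p = -3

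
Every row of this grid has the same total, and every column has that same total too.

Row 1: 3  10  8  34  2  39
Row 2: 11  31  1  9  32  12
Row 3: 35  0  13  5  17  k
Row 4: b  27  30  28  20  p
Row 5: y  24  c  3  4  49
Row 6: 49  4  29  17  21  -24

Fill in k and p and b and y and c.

k = 26, p = -6, b = -3, y = 1, c = 15

Rows 1 and 2 both sum to 96, so that's the common total.
The known cells in column 3 total 81, leaving 96 − 81 = 15 for the blank.
The known cells in row 5 total 95, leaving 96 − 95 = 1 for the blank.
The known cells in column 1 total 99, leaving 96 − 99 = -3 for the blank.
The known cells in row 3 total 70, leaving 96 − 70 = 26 for the blank.
The known cells in row 4 total 102, leaving 96 − 102 = -6 for the blank.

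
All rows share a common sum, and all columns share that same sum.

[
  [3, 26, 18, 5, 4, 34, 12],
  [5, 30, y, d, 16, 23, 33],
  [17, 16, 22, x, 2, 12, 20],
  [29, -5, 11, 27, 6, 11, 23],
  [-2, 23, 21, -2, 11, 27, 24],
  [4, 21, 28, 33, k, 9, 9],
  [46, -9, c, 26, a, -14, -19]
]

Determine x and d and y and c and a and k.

x = 13, d = 0, y = -5, c = 7, a = 65, k = -2

Rows 1 and 4 both sum to 102, so that's the common total.
Row 6 has 4 + 21 + 28 + 33 + 9 + 9 = 104; the blank must be 102 − 104 = -2.
Column 5 has 4 + 16 + 2 + 6 + 11 − 2 = 37; the blank must be 102 − 37 = 65.
Row 7 has 46 − 9 + 26 + 65 − 14 − 19 = 95; the blank must be 102 − 95 = 7.
Column 3 has 18 + 22 + 11 + 21 + 28 + 7 = 107; the blank must be 102 − 107 = -5.
Row 3 has 17 + 16 + 22 + 2 + 12 + 20 = 89; the blank must be 102 − 89 = 13.
Row 2 has 5 + 30 − 5 + 16 + 23 + 33 = 102; the blank must be 102 − 102 = 0.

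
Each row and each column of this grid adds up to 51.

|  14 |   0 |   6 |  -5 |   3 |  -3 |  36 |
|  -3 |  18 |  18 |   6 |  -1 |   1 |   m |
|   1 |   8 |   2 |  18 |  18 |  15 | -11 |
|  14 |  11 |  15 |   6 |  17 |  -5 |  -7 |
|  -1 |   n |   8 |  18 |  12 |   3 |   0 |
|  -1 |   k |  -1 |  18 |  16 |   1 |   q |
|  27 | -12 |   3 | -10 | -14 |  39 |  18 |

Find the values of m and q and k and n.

The known cells in row 2 total 39, leaving 51 − 39 = 12 for the blank.
The known cells in row 5 total 40, leaving 51 − 40 = 11 for the blank.
The known cells in column 2 total 36, leaving 51 − 36 = 15 for the blank.
The known cells in row 6 total 48, leaving 51 − 48 = 3 for the blank.

m = 12, q = 3, k = 15, n = 11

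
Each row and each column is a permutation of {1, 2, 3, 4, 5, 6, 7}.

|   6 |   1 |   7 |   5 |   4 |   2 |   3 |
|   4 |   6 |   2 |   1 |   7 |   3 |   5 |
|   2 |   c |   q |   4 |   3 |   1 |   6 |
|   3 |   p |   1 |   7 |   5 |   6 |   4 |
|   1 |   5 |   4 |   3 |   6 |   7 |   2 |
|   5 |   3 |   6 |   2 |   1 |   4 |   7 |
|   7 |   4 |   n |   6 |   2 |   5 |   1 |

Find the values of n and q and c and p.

n = 3, q = 5, c = 7, p = 2

Cell (4,2): row 4 already has {1, 3, 4, 5, 6, 7} → 2.
Cell (7,3): row 7 already has {1, 2, 4, 5, 6, 7} → 3.
At (row 3, col 2): column 2 already has {1, 2, 3, 4, 5, 6}, so the value is 7.
Cell (3,3): row 3 already has {1, 2, 3, 4, 6, 7} → 5.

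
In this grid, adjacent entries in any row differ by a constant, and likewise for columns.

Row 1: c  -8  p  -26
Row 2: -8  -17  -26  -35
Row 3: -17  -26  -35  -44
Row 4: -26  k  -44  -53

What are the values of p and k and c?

Along each row the entries change by -9 per step; down each column they change by -9.
Row 1: from -8 at column 2, stepping by -9 to column 3 gives -17.
Row 4: from -26 at column 1, stepping by -9 to column 2 gives -35.
Row 1: from -8 at column 2, stepping by -9 to column 1 gives 1.

p = -17, k = -35, c = 1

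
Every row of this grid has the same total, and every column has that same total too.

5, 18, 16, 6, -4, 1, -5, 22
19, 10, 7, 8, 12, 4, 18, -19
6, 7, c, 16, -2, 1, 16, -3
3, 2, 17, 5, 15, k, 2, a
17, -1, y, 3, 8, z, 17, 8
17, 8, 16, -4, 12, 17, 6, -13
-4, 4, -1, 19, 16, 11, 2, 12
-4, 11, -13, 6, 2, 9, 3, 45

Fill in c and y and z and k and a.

c = 18, y = -1, z = 8, k = 8, a = 7

Rows 1 and 2 both sum to 59, so that's the common total.
Column 8: 22 − 19 − 3 + 8 − 13 + 12 + 45 = 52, so its missing entry is 59 − 52 = 7.
Row 3: 6 + 7 + 16 − 2 + 1 + 16 − 3 = 41, so its missing entry is 59 − 41 = 18.
Column 3: 16 + 7 + 18 + 17 + 16 − 1 − 13 = 60, so its missing entry is 59 − 60 = -1.
Row 5: 17 − 1 − 1 + 3 + 8 + 17 + 8 = 51, so its missing entry is 59 − 51 = 8.
Row 4: 3 + 2 + 17 + 5 + 15 + 2 + 7 = 51, so its missing entry is 59 − 51 = 8.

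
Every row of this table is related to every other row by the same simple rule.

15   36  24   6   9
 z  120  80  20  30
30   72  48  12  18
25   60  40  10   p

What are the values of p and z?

p = 15, z = 50

Each row is a constant multiple of every other row — this is a multiplication table with the headers hidden.
Row 4 is 40/24 = 5/3 times row 1, so its entry in column 5 is 9 × 5/3 = 15.
Row 2 is 80/24 = 10/3 times row 1, so its entry in column 1 is 15 × 10/3 = 50.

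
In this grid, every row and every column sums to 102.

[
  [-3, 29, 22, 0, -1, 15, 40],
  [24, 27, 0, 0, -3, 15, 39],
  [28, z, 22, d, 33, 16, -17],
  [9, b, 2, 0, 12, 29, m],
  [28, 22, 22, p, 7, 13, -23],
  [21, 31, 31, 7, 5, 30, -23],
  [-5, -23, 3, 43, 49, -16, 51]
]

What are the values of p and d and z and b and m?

The known cells in row 5 total 69, leaving 102 − 69 = 33 for the blank.
The known cells in column 4 total 83, leaving 102 − 83 = 19 for the blank.
The known cells in row 3 total 101, leaving 102 − 101 = 1 for the blank.
The known cells in column 2 total 87, leaving 102 − 87 = 15 for the blank.
The known cells in row 4 total 67, leaving 102 − 67 = 35 for the blank.

p = 33, d = 19, z = 1, b = 15, m = 35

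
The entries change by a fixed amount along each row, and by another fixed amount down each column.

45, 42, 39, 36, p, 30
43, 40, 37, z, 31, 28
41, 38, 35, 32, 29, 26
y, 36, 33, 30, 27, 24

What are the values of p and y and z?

Along each row the entries change by -3 per step; down each column they change by -2.
Row 1: from 45 at column 1, stepping by -3 to column 5 gives 33.
Row 4: from 36 at column 2, stepping by -3 to column 1 gives 39.
Row 2: from 43 at column 1, stepping by -3 to column 4 gives 34.

p = 33, y = 39, z = 34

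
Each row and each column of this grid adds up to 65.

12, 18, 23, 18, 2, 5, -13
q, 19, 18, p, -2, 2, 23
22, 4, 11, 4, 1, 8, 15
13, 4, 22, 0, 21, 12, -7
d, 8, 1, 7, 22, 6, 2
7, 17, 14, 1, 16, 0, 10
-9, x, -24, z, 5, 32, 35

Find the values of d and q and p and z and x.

d = 19, q = 1, p = 4, z = 31, x = -5

Row 5 has 8 + 1 + 7 + 22 + 6 + 2 = 46; the blank must be 65 − 46 = 19.
Column 2 has 18 + 19 + 4 + 4 + 8 + 17 = 70; the blank must be 65 − 70 = -5.
Column 1 has 12 + 22 + 13 + 19 + 7 − 9 = 64; the blank must be 65 − 64 = 1.
Row 7 has -9 − 5 − 24 + 5 + 32 + 35 = 34; the blank must be 65 − 34 = 31.
Row 2 has 1 + 19 + 18 − 2 + 2 + 23 = 61; the blank must be 65 − 61 = 4.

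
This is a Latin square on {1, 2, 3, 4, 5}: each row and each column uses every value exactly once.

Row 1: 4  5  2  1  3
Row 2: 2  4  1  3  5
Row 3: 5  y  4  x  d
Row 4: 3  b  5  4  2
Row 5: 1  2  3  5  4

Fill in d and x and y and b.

At (row 4, col 2): row 4 already has {2, 3, 4, 5}, so the value is 1.
Cell (3,5): column 5 already has {2, 3, 4, 5} → 1.
Cell (3,4): column 4 already has {1, 3, 4, 5} → 2.
For row 3, column 2: row 3 already has {1, 2, 4, 5}; that leaves 3.

d = 1, x = 2, y = 3, b = 1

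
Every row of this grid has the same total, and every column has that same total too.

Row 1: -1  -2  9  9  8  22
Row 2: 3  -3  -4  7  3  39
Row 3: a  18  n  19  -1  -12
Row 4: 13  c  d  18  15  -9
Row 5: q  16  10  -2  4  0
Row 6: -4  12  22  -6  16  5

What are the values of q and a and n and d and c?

Rows 1 and 2 both sum to 45, so that's the common total.
The known cells in row 5 total 28, leaving 45 − 28 = 17 for the blank.
The known cells in column 2 total 41, leaving 45 − 41 = 4 for the blank.
The known cells in column 1 total 28, leaving 45 − 28 = 17 for the blank.
The known cells in row 3 total 41, leaving 45 − 41 = 4 for the blank.
The known cells in row 4 total 41, leaving 45 − 41 = 4 for the blank.

q = 17, a = 17, n = 4, d = 4, c = 4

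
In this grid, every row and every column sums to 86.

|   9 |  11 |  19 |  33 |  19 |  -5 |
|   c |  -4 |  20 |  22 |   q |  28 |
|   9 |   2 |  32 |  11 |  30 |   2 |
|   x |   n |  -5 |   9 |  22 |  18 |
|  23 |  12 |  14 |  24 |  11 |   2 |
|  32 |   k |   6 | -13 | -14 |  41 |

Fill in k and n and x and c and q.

Row 6 has 32 + 6 − 13 − 14 + 41 = 52; the blank must be 86 − 52 = 34.
Column 2 has 11 − 4 + 2 + 12 + 34 = 55; the blank must be 86 − 55 = 31.
Column 5 has 19 + 30 + 22 + 11 − 14 = 68; the blank must be 86 − 68 = 18.
Row 4 has 31 − 5 + 9 + 22 + 18 = 75; the blank must be 86 − 75 = 11.
Row 2 has -4 + 20 + 22 + 18 + 28 = 84; the blank must be 86 − 84 = 2.

k = 34, n = 31, x = 11, c = 2, q = 18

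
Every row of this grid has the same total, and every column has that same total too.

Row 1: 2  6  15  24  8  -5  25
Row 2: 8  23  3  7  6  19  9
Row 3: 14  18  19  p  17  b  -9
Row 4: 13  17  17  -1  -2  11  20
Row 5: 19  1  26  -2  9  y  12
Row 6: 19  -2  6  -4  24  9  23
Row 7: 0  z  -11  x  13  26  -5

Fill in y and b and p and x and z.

Rows 1 and 2 both sum to 75, so that's the common total.
Column 2: 6 + 23 + 18 + 17 + 1 − 2 = 63, so its missing entry is 75 − 63 = 12.
Row 5: 19 + 1 + 26 − 2 + 9 + 12 = 65, so its missing entry is 75 − 65 = 10.
Row 7: 0 + 12 − 11 + 13 + 26 − 5 = 35, so its missing entry is 75 − 35 = 40.
Column 4: 24 + 7 − 1 − 2 − 4 + 40 = 64, so its missing entry is 75 − 64 = 11.
Row 3: 14 + 18 + 19 + 11 + 17 − 9 = 70, so its missing entry is 75 − 70 = 5.

y = 10, b = 5, p = 11, x = 40, z = 12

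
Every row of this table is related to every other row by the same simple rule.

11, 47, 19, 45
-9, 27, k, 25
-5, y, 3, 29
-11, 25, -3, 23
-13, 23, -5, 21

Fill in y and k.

The difference between any two rows is the same in every column — this is an addition table with the headers hidden.
Row 3 minus row 1 is -5 − 11 = -16, so its entry in column 2 is 47 + (-16) = 31.
Row 2 minus row 1 is -9 − 11 = -20, so its entry in column 3 is 19 + (-20) = -1.

y = 31, k = -1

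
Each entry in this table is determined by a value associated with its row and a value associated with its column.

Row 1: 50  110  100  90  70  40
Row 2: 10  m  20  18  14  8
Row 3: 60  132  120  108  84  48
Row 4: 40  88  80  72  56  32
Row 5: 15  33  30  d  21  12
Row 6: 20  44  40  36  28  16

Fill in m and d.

m = 22, d = 27

Each row is a constant multiple of every other row — this is a multiplication table with the headers hidden.
Row 2 is 20/100 = 1/5 times row 1, so its entry in column 2 is 110 × 1/5 = 22.
Row 5 is 30/100 = 3/10 times row 1, so its entry in column 4 is 90 × 3/10 = 27.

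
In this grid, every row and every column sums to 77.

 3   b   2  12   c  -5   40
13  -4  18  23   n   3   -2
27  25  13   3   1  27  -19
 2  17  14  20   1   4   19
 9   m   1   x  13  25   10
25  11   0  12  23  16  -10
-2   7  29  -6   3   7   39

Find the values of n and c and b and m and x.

n = 26, c = 10, b = 15, m = 6, x = 13

Column 4: 12 + 23 + 3 + 20 + 12 − 6 = 64, so its missing entry is 77 − 64 = 13.
Row 2: 13 − 4 + 18 + 23 + 3 − 2 = 51, so its missing entry is 77 − 51 = 26.
Column 5: 26 + 1 + 1 + 13 + 23 + 3 = 67, so its missing entry is 77 − 67 = 10.
Row 1: 3 + 2 + 12 + 10 − 5 + 40 = 62, so its missing entry is 77 − 62 = 15.
Row 5: 9 + 1 + 13 + 13 + 25 + 10 = 71, so its missing entry is 77 − 71 = 6.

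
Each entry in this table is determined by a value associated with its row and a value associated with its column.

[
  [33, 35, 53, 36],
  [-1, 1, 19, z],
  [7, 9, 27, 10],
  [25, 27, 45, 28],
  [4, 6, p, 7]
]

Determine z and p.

z = 2, p = 24

The difference between any two rows is the same in every column — this is an addition table with the headers hidden.
Row 2 minus row 1 is -1 − 33 = -34, so its entry in column 4 is 36 + (-34) = 2.
Row 5 minus row 1 is 4 − 33 = -29, so its entry in column 3 is 53 + (-29) = 24.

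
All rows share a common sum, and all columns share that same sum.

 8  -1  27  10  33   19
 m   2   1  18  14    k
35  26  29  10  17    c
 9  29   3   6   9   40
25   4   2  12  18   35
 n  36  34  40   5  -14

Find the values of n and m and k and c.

n = -5, m = 24, k = 37, c = -21

Rows 1 and 4 both sum to 96, so that's the common total.
Row 3 has 35 + 26 + 29 + 10 + 17 = 117; the blank must be 96 − 117 = -21.
Row 6 has 36 + 34 + 40 + 5 − 14 = 101; the blank must be 96 − 101 = -5.
Column 1 has 8 + 35 + 9 + 25 − 5 = 72; the blank must be 96 − 72 = 24.
Row 2 has 24 + 2 + 1 + 18 + 14 = 59; the blank must be 96 − 59 = 37.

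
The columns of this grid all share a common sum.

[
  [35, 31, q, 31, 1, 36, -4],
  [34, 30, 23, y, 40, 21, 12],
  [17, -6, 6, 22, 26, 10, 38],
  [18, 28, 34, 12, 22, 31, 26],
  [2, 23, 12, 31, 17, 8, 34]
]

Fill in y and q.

y = 10, q = 31

Column 2 sums to 106 and so does column 6; that's the common total.
In column 4 the known cells total 96, leaving 106 − 96 = 10.
In column 3 the known cells total 75, leaving 106 − 75 = 31.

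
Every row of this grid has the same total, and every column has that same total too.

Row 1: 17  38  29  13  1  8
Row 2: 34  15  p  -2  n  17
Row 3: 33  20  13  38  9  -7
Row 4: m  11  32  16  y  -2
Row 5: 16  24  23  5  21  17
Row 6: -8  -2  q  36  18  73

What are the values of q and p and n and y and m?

Rows 1 and 3 both sum to 106, so that's the common total.
The known cells in column 1 total 92, leaving 106 − 92 = 14 for the blank.
The known cells in row 4 total 71, leaving 106 − 71 = 35 for the blank.
The known cells in column 5 total 84, leaving 106 − 84 = 22 for the blank.
The known cells in row 2 total 86, leaving 106 − 86 = 20 for the blank.
The known cells in row 6 total 117, leaving 106 − 117 = -11 for the blank.

q = -11, p = 20, n = 22, y = 35, m = 14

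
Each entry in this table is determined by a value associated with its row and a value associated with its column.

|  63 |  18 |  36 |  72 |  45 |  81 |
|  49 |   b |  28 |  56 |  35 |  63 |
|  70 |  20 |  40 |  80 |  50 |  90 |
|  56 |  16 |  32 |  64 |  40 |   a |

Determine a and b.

a = 72, b = 14

Each row is a constant multiple of every other row — this is a multiplication table with the headers hidden.
Row 4 is 40/45 = 8/9 times row 1, so its entry in column 6 is 81 × 8/9 = 72.
Row 2 is 35/45 = 7/9 times row 1, so its entry in column 2 is 18 × 7/9 = 14.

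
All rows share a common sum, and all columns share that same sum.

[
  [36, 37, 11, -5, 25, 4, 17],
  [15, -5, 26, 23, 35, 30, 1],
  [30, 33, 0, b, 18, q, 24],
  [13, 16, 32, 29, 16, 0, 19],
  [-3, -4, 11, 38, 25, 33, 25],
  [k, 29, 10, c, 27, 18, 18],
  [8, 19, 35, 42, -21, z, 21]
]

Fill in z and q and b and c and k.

z = 21, q = 19, b = 1, c = -3, k = 26

Rows 1 and 2 both sum to 125, so that's the common total.
Row 7 has 8 + 19 + 35 + 42 − 21 + 21 = 104; the blank must be 125 − 104 = 21.
Column 1 has 36 + 15 + 30 + 13 − 3 + 8 = 99; the blank must be 125 − 99 = 26.
Row 6 has 26 + 29 + 10 + 27 + 18 + 18 = 128; the blank must be 125 − 128 = -3.
Column 4 has -5 + 23 + 29 + 38 − 3 + 42 = 124; the blank must be 125 − 124 = 1.
Row 3 has 30 + 33 + 0 + 1 + 18 + 24 = 106; the blank must be 125 − 106 = 19.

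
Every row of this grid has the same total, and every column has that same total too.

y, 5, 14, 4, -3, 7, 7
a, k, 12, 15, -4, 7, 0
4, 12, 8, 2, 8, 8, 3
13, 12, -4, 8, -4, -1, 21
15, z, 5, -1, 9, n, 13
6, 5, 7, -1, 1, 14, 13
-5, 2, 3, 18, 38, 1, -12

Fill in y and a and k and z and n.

Rows 3 and 4 both sum to 45, so that's the common total.
Row 1: 5 + 14 + 4 − 3 + 7 + 7 = 34, so its missing entry is 45 − 34 = 11.
Column 6: 7 + 7 + 8 − 1 + 14 + 1 = 36, so its missing entry is 45 − 36 = 9.
Column 1: 11 + 4 + 13 + 15 + 6 − 5 = 44, so its missing entry is 45 − 44 = 1.
Row 2: 1 + 12 + 15 − 4 + 7 + 0 = 31, so its missing entry is 45 − 31 = 14.
Row 5: 15 + 5 − 1 + 9 + 9 + 13 = 50, so its missing entry is 45 − 50 = -5.

y = 11, a = 1, k = 14, z = -5, n = 9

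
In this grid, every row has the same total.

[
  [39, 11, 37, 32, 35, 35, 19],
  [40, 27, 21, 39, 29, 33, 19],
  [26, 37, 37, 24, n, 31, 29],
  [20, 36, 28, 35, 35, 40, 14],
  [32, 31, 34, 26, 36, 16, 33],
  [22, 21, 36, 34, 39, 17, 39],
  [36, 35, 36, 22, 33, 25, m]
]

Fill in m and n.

Rows 5 and 6 both add up to 208, so every row sums to 208.
Row 7: 36 + 35 + 36 + 22 + 33 + 25 = 187, so the missing entry is 208 − 187 = 21.
Row 3: 26 + 37 + 37 + 24 + 31 + 29 = 184, so the missing entry is 208 − 184 = 24.

m = 21, n = 24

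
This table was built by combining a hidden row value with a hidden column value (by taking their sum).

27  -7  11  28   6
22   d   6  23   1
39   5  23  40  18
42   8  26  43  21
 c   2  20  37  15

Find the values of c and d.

c = 36, d = -12

The difference between any two rows is the same in every column — this is an addition table with the headers hidden.
Row 5 minus row 1 is 15 − 6 = 9, so its entry in column 1 is 27 + 9 = 36.
Row 2 minus row 1 is 1 − 6 = -5, so its entry in column 2 is -7 + (-5) = -12.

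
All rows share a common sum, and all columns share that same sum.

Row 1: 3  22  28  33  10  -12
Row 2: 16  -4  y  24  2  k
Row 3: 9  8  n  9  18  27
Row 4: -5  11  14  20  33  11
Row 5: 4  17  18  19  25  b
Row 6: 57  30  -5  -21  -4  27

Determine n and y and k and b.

Rows 1 and 4 both sum to 84, so that's the common total.
Row 5 has 4 + 17 + 18 + 19 + 25 = 83; the blank must be 84 − 83 = 1.
Column 6 has -12 + 27 + 11 + 1 + 27 = 54; the blank must be 84 − 54 = 30.
Row 2 has 16 − 4 + 24 + 2 + 30 = 68; the blank must be 84 − 68 = 16.
Row 3 has 9 + 8 + 9 + 18 + 27 = 71; the blank must be 84 − 71 = 13.

n = 13, y = 16, k = 30, b = 1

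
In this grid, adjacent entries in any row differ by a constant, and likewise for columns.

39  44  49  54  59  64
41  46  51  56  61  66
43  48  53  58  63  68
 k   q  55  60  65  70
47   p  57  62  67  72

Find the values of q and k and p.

Along each row the entries change by 5 per step; down each column they change by 2.
Row 4: from 55 at column 3, stepping by 5 to column 2 gives 50.
Row 4: from 55 at column 3, stepping by 5 to column 1 gives 45.
Row 5: from 47 at column 1, stepping by 5 to column 2 gives 52.

q = 50, k = 45, p = 52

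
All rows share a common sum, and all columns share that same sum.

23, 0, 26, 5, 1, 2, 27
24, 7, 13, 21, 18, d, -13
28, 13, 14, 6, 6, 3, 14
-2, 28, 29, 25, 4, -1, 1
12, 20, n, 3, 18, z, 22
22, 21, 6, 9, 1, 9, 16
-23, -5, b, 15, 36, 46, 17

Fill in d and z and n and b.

Rows 1 and 3 both sum to 84, so that's the common total.
Row 7: -23 − 5 + 15 + 36 + 46 + 17 = 86, so its missing entry is 84 − 86 = -2.
Column 3: 26 + 13 + 14 + 29 + 6 − 2 = 86, so its missing entry is 84 − 86 = -2.
Row 5: 12 + 20 − 2 + 3 + 18 + 22 = 73, so its missing entry is 84 − 73 = 11.
Row 2: 24 + 7 + 13 + 21 + 18 − 13 = 70, so its missing entry is 84 − 70 = 14.

d = 14, z = 11, n = -2, b = -2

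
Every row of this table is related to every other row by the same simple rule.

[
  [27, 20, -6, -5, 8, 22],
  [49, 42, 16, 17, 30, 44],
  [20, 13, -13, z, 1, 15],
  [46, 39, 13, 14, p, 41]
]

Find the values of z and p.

The difference between any two rows is the same in every column — this is an addition table with the headers hidden.
Row 3 minus row 1 is 20 − 27 = -7, so its entry in column 4 is -5 + (-7) = -12.
Row 4 minus row 1 is 46 − 27 = 19, so its entry in column 5 is 8 + 19 = 27.

z = -12, p = 27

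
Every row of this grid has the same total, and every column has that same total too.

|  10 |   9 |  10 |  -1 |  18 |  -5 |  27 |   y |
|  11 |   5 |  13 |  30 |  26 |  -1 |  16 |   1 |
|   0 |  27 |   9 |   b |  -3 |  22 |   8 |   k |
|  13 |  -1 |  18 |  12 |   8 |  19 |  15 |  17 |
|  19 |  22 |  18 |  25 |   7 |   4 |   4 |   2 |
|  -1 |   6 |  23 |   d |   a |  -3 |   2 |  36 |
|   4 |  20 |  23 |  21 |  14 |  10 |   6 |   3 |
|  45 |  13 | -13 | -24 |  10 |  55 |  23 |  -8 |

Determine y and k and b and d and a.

y = 33, k = 17, b = 21, d = 17, a = 21

Rows 2 and 4 both sum to 101, so that's the common total.
Row 1 has 10 + 9 + 10 − 1 + 18 − 5 + 27 = 68; the blank must be 101 − 68 = 33.
Column 8 has 33 + 1 + 17 + 2 + 36 + 3 − 8 = 84; the blank must be 101 − 84 = 17.
Column 5 has 18 + 26 − 3 + 8 + 7 + 14 + 10 = 80; the blank must be 101 − 80 = 21.
Row 3 has 0 + 27 + 9 − 3 + 22 + 8 + 17 = 80; the blank must be 101 − 80 = 21.
Row 6 has -1 + 6 + 23 + 21 − 3 + 2 + 36 = 84; the blank must be 101 − 84 = 17.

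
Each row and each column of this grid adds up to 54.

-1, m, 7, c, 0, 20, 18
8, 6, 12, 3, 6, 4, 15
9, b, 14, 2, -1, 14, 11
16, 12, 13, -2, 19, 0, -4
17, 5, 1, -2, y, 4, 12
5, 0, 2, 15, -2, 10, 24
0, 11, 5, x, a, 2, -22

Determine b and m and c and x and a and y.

Row 5 has 17 + 5 + 1 − 2 + 4 + 12 = 37; the blank must be 54 − 37 = 17.
Row 3 has 9 + 14 + 2 − 1 + 14 + 11 = 49; the blank must be 54 − 49 = 5.
Column 2 has 6 + 5 + 12 + 5 + 0 + 11 = 39; the blank must be 54 − 39 = 15.
Row 1 has -1 + 15 + 7 + 0 + 20 + 18 = 59; the blank must be 54 − 59 = -5.
Column 5 has 0 + 6 − 1 + 19 + 17 − 2 = 39; the blank must be 54 − 39 = 15.
Row 7 has 0 + 11 + 5 + 15 + 2 − 22 = 11; the blank must be 54 − 11 = 43.

b = 5, m = 15, c = -5, x = 43, a = 15, y = 17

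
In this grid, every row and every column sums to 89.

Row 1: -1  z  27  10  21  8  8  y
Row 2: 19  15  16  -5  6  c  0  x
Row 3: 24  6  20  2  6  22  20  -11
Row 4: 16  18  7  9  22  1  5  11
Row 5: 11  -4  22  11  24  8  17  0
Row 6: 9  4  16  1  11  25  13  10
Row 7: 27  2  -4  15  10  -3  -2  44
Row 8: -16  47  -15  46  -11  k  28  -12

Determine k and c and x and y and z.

The known cells in column 2 total 88, leaving 89 − 88 = 1 for the blank.
The known cells in row 1 total 74, leaving 89 − 74 = 15 for the blank.
The known cells in column 8 total 57, leaving 89 − 57 = 32 for the blank.
The known cells in row 2 total 83, leaving 89 − 83 = 6 for the blank.
The known cells in row 8 total 67, leaving 89 − 67 = 22 for the blank.

k = 22, c = 6, x = 32, y = 15, z = 1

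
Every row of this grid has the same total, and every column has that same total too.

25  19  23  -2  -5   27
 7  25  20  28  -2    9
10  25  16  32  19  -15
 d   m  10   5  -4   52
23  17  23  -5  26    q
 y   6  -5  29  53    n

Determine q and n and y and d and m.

q = 3, n = 11, y = -7, d = 29, m = -5

Rows 1 and 2 both sum to 87, so that's the common total.
The known cells in column 2 total 92, leaving 87 − 92 = -5 for the blank.
The known cells in row 4 total 58, leaving 87 − 58 = 29 for the blank.
The known cells in row 5 total 84, leaving 87 − 84 = 3 for the blank.
The known cells in column 6 total 76, leaving 87 − 76 = 11 for the blank.
The known cells in row 6 total 94, leaving 87 − 94 = -7 for the blank.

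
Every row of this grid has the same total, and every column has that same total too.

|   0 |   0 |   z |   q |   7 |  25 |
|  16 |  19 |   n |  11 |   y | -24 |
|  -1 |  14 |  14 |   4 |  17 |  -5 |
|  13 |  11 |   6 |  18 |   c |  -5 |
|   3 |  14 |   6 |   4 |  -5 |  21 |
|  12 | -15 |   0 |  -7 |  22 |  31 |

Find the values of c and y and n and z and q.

Rows 3 and 5 both sum to 43, so that's the common total.
The known cells in row 4 total 43, leaving 43 − 43 = 0 for the blank.
The known cells in column 4 total 30, leaving 43 − 30 = 13 for the blank.
The known cells in column 5 total 41, leaving 43 − 41 = 2 for the blank.
The known cells in row 2 total 24, leaving 43 − 24 = 19 for the blank.
The known cells in row 1 total 45, leaving 43 − 45 = -2 for the blank.

c = 0, y = 2, n = 19, z = -2, q = 13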